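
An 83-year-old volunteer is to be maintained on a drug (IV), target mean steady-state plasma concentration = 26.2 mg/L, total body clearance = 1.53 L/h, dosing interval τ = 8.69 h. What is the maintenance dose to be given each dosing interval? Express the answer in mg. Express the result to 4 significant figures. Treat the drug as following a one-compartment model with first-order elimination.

At steady state, Dose/τ = Css × CL.
Dose = Css × CL × τ = 26.2 × 1.530 × 8.69 = 348.3 mg

348.3 mg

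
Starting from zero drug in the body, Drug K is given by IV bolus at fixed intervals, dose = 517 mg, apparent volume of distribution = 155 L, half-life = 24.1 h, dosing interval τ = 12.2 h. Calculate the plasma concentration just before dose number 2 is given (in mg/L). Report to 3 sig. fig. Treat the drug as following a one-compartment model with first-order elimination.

2.35 mg/L

C₀ per dose = Dose / Vd = 517 / 155 = 3.335 mg/L
k = ln2 / t½ = 0.693147 / 24.1 = 0.02876 h⁻¹
Fraction remaining after one interval: r = e^(−kτ) = e^(−0.02876 × 12.2) = 0.7041
Before dose 2, 1 dose has been given (aged 1τ).
C_trough = C₀ × r = 3.335 × 0.7041 = 2.348 mg/L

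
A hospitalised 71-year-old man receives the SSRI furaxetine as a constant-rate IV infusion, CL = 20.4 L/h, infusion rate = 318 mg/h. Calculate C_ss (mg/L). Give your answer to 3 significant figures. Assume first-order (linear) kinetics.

15.6 mg/L

At steady state Css = R₀ / CL = 318 / 20.40 = 15.59 mg/L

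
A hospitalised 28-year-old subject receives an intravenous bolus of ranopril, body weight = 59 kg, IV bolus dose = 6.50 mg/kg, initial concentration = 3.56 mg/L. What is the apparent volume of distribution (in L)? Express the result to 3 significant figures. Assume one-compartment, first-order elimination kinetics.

108 L

Dose = 6.50 × 59 = 383.5 mg
Vd = Dose / C₀ = 383.5 / 3.56 = 107.7 L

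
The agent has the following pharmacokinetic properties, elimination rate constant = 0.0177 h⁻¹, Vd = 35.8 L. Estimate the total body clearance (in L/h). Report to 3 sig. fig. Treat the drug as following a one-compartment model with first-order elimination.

0.634 L/h

CL = k × Vd = 0.0177 × 35.8 = 0.6337 L/h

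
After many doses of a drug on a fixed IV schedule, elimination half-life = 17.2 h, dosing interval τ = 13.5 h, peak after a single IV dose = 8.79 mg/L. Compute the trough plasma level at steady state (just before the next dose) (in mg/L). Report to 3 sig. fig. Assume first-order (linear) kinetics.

12.2 mg/L

k = ln2 / t½ = 0.693147 / 17.2 = 0.04030 h⁻¹
e^(−kτ) = e^(−0.04030 × 13.5) = 0.5804
Accumulation ratio R = 1 / (1 − e^(−kτ)) = 1 / (1 − 0.5804) = 2.383
Steady-state trough = C₀ × R × e^(−kτ) = 8.79 × 2.383 × 0.5804 = 12.16 mg/L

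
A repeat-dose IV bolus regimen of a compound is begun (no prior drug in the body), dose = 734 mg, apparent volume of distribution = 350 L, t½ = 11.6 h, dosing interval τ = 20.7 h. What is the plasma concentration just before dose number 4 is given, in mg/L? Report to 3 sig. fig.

0.837 mg/L

C₀ per dose = Dose / Vd = 734 / 350 = 2.097 mg/L
k = ln2 / t½ = 0.693147 / 11.6 = 0.05975 h⁻¹
Fraction remaining after one interval: r = e^(−kτ) = e^(−0.05975 × 20.7) = 0.2903
Before dose 4, 3 doses have been given (aged 1τ, 2τ, 3τ).
C_trough = C₀ × (r + r² + … + r^3) = C₀ × r(1−r^3)/(1−r)
        = 2.097 × 0.2903 × (1 − 0.02446) / (1 − 0.2903) = 0.8368 mg/L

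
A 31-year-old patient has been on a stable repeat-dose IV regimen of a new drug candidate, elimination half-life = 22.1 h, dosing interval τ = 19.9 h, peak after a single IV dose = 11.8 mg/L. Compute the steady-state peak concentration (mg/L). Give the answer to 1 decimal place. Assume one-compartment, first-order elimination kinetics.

25.4 mg/L

k = ln2 / t½ = 0.693147 / 22.1 = 0.03136 h⁻¹
e^(−kτ) = e^(−0.03136 × 19.9) = 0.5358
Accumulation ratio R = 1 / (1 − e^(−kτ)) = 1 / (1 − 0.5358) = 2.154
Steady-state peak = C₀ × R = 11.8 × 2.154 = 25.42 mg/L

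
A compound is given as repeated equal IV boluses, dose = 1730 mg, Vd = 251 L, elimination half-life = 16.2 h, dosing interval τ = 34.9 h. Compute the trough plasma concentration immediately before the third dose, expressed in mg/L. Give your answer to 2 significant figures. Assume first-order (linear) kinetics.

1.9 mg/L

C₀ per dose = Dose / Vd = 1730 / 251 = 6.892 mg/L
k = ln2 / t½ = 0.693147 / 16.2 = 0.04279 h⁻¹
Fraction remaining after one interval: r = e^(−kτ) = e^(−0.04279 × 34.9) = 0.2246
Before dose 3, 2 doses have been given (aged 1τ, 2τ).
C_trough = C₀ × (r + r²) = 6.892 × (0.2246 + 0.05045) = 1.896 mg/L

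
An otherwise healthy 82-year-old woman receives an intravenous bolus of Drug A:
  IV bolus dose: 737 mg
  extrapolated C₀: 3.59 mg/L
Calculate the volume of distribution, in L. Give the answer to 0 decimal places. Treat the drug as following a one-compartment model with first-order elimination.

205 L

Vd = Dose / C₀ = 737.0 / 3.59 = 205.3 L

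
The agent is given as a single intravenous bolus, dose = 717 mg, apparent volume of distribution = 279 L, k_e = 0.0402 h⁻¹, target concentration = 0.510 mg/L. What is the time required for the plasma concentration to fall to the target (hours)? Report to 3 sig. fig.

40.2 h

C₀ = Dose / Vd = 717.0 / 279 = 2.570 mg/L
t = ln(C₀ / C) / k = ln(2.570 / 0.510) / 0.04020
  = ln(5.039) / 0.04020 = 1.617 / 0.04020 = 40.22 h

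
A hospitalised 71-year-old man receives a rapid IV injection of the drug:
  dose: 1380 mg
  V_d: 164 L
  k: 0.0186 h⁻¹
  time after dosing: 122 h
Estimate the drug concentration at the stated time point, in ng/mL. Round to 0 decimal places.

C₀ = Dose / Vd = 1380 / 164 = 8.415 mg/L
C = C₀ · e^(−k·t) = 8.415 × e^(−0.01860 × 122)
  = 8.415 × 0.1034 = 0.8701 mg/L
Convert: 0.8701 mg/L × 1000 = 870.1 ng/mL

870 ng/mL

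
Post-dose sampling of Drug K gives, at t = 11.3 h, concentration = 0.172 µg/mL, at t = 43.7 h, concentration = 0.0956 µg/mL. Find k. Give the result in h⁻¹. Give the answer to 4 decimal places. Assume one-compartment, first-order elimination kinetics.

0.0181 h⁻¹

k = ln(C₁/C₂) / (t₂ − t₁) = ln(0.172/0.0956) / (43.7 − 11.3)
  = 0.5873 / 32.40 = 0.01813 h⁻¹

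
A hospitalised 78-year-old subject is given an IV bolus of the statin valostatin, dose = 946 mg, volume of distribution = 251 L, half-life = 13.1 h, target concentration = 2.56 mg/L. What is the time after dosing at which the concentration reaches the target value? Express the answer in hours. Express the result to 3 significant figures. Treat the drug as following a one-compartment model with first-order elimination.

7.31 h

C₀ = Dose / Vd = 946.0 / 251 = 3.769 mg/L
k = ln2 / t½ = 0.693147 / 13.1 = 0.05291 h⁻¹
t = ln(C₀ / C) / k = ln(3.769 / 2.56) / 0.05291
  = ln(1.472) / 0.05291 = 0.3866 / 0.05291 = 7.307 h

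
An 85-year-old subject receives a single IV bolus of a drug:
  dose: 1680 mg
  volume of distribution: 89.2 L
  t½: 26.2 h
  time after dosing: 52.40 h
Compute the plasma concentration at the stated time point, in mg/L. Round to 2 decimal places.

C₀ = Dose / Vd = 1680 / 89.2 = 18.83 mg/L
k = ln2 / t½ = 0.693147 / 26.2 = 0.02646 h⁻¹
t / t½ = 52.40 / 26.2 = 2 half-lives
C = C₀ × (1/2)^2 = 18.83 × 0.2500 = 4.708 mg/L

4.71 mg/L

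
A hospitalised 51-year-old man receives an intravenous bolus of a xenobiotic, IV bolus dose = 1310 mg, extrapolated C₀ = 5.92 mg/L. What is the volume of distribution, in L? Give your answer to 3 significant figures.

Vd = Dose / C₀ = 1310 / 5.92 = 221.3 L

221 L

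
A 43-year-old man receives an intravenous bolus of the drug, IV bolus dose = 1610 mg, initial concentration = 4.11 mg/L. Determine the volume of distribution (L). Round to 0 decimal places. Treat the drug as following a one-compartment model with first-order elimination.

Vd = Dose / C₀ = 1610 / 4.11 = 391.7 L

392 L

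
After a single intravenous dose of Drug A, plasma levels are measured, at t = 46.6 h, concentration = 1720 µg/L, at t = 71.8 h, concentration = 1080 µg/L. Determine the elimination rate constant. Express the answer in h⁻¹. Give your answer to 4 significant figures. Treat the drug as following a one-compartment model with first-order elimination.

0.01847 h⁻¹

k = ln(C₁/C₂) / (t₂ − t₁) = ln(1720/1080) / (71.8 − 46.6)
  = 0.4654 / 25.20 = 0.01847 h⁻¹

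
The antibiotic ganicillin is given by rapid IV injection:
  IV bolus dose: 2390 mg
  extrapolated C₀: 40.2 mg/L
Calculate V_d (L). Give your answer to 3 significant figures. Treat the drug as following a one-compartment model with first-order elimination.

59.5 L

Vd = Dose / C₀ = 2390 / 40.2 = 59.45 L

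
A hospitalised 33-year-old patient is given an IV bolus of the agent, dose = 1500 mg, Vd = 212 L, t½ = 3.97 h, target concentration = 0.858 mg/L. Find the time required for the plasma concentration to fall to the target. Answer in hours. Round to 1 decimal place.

C₀ = Dose / Vd = 1500 / 212 = 7.075 mg/L
k = ln2 / t½ = 0.693147 / 3.97 = 0.1746 h⁻¹
t = ln(C₀ / C) / k = ln(7.075 / 0.858) / 0.1746
  = ln(8.246) / 0.1746 = 2.110 / 0.1746 = 12.08 h

12.1 h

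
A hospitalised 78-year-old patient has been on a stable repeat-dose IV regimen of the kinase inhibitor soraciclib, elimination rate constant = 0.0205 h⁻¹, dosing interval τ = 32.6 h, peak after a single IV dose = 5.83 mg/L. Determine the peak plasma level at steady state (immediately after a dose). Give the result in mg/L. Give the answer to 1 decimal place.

e^(−kτ) = e^(−0.02050 × 32.6) = 0.5126
Accumulation ratio R = 1 / (1 − e^(−kτ)) = 1 / (1 − 0.5126) = 2.052
Steady-state peak = C₀ × R = 5.83 × 2.052 = 11.96 mg/L

12.0 mg/L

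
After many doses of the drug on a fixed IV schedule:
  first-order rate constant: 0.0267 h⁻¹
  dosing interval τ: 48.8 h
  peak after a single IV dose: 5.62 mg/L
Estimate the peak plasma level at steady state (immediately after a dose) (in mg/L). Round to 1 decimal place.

7.7 mg/L

e^(−kτ) = e^(−0.02670 × 48.8) = 0.2717
Accumulation ratio R = 1 / (1 − e^(−kτ)) = 1 / (1 − 0.2717) = 1.373
Steady-state peak = C₀ × R = 5.62 × 1.373 = 7.716 mg/L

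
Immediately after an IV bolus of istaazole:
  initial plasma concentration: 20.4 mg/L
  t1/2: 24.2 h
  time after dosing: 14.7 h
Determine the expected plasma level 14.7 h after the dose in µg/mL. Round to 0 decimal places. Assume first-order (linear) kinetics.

k = ln2 / t½ = 0.693147 / 24.2 = 0.02864 h⁻¹
C = C₀ · e^(−k·t) = 20.40 × e^(−0.02864 × 14.7)
  = 20.40 × 0.6564 = 13.39 mg/L
(13.39 mg/L = 13.39 µg/mL)

13 µg/mL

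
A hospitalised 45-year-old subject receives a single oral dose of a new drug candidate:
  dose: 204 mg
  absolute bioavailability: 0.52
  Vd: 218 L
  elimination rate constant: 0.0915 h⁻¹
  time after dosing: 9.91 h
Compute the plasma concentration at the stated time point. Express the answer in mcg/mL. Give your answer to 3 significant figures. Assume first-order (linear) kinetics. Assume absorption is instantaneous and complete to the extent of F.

Amount reaching circulation = F × Dose = 0.52 × 204.0 = 106.1 mg
C₀ = F·Dose / Vd = 106.1 / 218 = 0.4867 mg/L
C = C₀ · e^(−k·t) = 0.4867 × e^(−0.09150 × 9.91)
  = 0.4867 × 0.4038 = 0.1965 mg/L
(0.1965 mg/L = 0.1965 mcg/mL)

0.197 mcg/mL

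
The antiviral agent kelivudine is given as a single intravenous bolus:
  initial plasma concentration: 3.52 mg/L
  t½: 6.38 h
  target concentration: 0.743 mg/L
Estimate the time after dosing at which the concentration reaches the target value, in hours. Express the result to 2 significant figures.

14 h

k = ln2 / t½ = 0.693147 / 6.38 = 0.1086 h⁻¹
t = ln(C₀ / C) / k = ln(3.520 / 0.743) / 0.1086
  = ln(4.738) / 0.1086 = 1.556 / 0.1086 = 14.33 h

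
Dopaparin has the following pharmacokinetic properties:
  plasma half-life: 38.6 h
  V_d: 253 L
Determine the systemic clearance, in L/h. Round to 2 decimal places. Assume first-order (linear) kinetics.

k = ln2 / t½ = 0.693147 / 38.6 = 0.01796 h⁻¹
CL = k × Vd = 0.01796 × 253 = 4.544 L/h

4.54 L/h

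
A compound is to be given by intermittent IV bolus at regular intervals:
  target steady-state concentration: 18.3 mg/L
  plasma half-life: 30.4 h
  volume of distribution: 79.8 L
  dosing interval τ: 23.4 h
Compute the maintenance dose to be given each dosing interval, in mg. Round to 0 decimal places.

779 mg

k = ln2 / t½ = 0.693147 / 30.4 = 0.02280 h⁻¹
CL = k × Vd = 0.02280 × 79.8 = 1.819 L/h
At steady state, Dose/τ = Css × CL.
Dose = Css × CL × τ = 18.3 × 1.819 × 23.4 = 778.9 mg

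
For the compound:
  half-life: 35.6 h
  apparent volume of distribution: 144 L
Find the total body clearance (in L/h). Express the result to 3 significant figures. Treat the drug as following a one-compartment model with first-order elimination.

k = ln2 / t½ = 0.693147 / 35.6 = 0.01947 h⁻¹
CL = k × Vd = 0.01947 × 144 = 2.804 L/h

2.80 L/h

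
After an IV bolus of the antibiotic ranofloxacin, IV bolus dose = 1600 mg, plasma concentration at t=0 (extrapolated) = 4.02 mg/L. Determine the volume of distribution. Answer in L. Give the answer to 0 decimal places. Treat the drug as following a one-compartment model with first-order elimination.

398 L

Vd = Dose / C₀ = 1600 / 4.02 = 398.0 L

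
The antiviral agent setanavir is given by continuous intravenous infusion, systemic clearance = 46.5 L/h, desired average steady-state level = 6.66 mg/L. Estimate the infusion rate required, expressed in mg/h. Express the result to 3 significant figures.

310 mg/h

At steady state, infusion rate R₀ = Css × CL = 6.66 × 46.50 = 309.7 mg/h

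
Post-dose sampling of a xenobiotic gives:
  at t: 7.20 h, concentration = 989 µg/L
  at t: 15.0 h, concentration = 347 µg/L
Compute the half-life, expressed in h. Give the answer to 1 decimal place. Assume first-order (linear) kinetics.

5.2 h

k = ln(C₁/C₂) / (t₂ − t₁) = ln(989/347) / (15.0 − 7.20)
  = 1.047 / 7.800 = 0.1342 h⁻¹
t½ = ln2 / k = 0.693147 / 0.1342 = 5.165 h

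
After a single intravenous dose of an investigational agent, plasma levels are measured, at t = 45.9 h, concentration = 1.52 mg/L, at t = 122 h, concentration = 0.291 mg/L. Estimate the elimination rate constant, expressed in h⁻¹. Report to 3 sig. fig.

0.0217 h⁻¹

k = ln(C₁/C₂) / (t₂ − t₁) = ln(1.52/0.291) / (122 − 45.9)
  = 1.653 / 76.10 = 0.02172 h⁻¹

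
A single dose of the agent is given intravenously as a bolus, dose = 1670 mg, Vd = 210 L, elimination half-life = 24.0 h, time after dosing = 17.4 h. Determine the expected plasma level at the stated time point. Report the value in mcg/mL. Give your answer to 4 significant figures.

C₀ = Dose / Vd = 1670 / 210 = 7.952 mg/L
k = ln2 / t½ = 0.693147 / 24.0 = 0.02888 h⁻¹
C = C₀ · e^(−k·t) = 7.952 × e^(−0.02888 × 17.4)
  = 7.952 × 0.6050 = 4.811 mg/L
(4.811 mg/L = 4.811 mcg/mL)

4.811 mcg/mL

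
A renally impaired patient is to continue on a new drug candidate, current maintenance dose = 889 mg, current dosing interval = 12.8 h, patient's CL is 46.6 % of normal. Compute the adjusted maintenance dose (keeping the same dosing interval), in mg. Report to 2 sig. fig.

To keep the same average steady-state level, dosing rate must scale with clearance.
CL ratio = 46.6 / 100 = 0.4660
New dose (same interval) = 889 × 0.4660 = 414.3 mg

410 mg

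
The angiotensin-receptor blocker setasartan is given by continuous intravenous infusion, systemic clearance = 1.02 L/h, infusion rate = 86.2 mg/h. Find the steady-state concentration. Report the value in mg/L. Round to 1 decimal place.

84.5 mg/L

At steady state Css = R₀ / CL = 86.2 / 1.020 = 84.51 mg/L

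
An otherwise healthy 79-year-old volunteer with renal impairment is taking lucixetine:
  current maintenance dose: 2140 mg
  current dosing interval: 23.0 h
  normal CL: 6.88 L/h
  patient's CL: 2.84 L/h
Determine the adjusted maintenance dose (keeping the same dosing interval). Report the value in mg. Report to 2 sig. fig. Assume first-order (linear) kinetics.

880 mg

To keep the same average steady-state level, dosing rate must scale with clearance.
CL ratio = 2.84 / 6.88 = 0.4128
New dose (same interval) = 2140 × 0.4128 = 883.4 mg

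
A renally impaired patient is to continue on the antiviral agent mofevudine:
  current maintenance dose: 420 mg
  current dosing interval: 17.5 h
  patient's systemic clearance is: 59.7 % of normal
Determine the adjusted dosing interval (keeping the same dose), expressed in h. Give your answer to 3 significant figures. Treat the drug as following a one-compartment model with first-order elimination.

To keep the same average steady-state level, dosing rate must scale with clearance.
CL ratio = 59.7 / 100 = 0.5970
New interval (same dose) = 17.5 / 0.5970 = 29.31 h

29.3 h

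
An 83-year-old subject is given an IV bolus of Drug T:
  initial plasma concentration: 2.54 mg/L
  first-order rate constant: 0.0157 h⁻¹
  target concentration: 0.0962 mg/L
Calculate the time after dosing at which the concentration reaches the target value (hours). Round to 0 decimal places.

209 h

t = ln(C₀ / C) / k = ln(2.540 / 0.0962) / 0.01570
  = ln(26.40) / 0.01570 = 3.273 / 0.01570 = 208.5 h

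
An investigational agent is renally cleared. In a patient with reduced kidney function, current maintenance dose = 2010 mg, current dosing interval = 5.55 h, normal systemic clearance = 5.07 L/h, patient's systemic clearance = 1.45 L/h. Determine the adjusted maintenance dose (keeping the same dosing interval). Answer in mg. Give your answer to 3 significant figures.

To keep the same average steady-state level, dosing rate must scale with clearance.
CL ratio = 1.45 / 5.07 = 0.2860
New dose (same interval) = 2010 × 0.2860 = 574.9 mg

575 mg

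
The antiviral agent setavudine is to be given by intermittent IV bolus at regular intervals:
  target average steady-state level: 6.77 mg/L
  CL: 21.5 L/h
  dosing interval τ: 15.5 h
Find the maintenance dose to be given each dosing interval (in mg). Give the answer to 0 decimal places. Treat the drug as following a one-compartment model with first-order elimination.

2256 mg

At steady state, Dose/τ = Css × CL.
Dose = Css × CL × τ = 6.77 × 21.50 × 15.5 = 2256 mg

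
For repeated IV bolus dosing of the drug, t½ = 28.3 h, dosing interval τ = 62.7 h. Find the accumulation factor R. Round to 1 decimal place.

k = ln2 / t½ = 0.693147 / 28.3 = 0.02449 h⁻¹
e^(−kτ) = e^(−0.02449 × 62.7) = 0.2153
Accumulation ratio R = 1 / (1 − e^(−kτ)) = 1 / (1 − 0.2153) = 1.274

1.3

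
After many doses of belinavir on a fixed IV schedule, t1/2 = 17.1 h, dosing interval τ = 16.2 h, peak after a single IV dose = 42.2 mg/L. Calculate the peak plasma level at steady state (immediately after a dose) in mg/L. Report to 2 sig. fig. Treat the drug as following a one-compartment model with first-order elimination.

k = ln2 / t½ = 0.693147 / 17.1 = 0.04053 h⁻¹
e^(−kτ) = e^(−0.04053 × 16.2) = 0.5186
Accumulation ratio R = 1 / (1 − e^(−kτ)) = 1 / (1 − 0.5186) = 2.077
Steady-state peak = C₀ × R = 42.2 × 2.077 = 87.65 mg/L

88 mg/L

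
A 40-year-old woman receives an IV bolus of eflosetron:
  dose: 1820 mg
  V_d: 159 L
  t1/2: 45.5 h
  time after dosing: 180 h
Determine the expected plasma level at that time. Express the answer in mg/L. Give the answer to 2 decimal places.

C₀ = Dose / Vd = 1820 / 159 = 11.45 mg/L
k = ln2 / t½ = 0.693147 / 45.5 = 0.01523 h⁻¹
C = C₀ · e^(−k·t) = 11.45 × e^(−0.01523 × 180)
  = 11.45 × 0.06448 = 0.7383 mg/L

0.74 mg/L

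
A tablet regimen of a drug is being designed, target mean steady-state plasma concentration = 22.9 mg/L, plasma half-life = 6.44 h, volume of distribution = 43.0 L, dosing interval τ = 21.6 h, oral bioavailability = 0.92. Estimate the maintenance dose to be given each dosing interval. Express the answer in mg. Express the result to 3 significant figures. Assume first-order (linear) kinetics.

2490 mg

k = ln2 / t½ = 0.693147 / 6.44 = 0.1076 h⁻¹
CL = k × Vd = 0.1076 × 43.0 = 4.627 L/h
At steady state, F × (Dose/τ) = Css × CL.
Dose = Css × CL × τ / F = 22.9 × 4.627 × 21.6 / 0.92 = 2488 mg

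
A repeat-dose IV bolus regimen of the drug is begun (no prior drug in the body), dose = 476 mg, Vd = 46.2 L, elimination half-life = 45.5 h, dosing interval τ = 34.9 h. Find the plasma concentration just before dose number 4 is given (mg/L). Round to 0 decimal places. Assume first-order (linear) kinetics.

12 mg/L

C₀ per dose = Dose / Vd = 476 / 46.2 = 10.30 mg/L
k = ln2 / t½ = 0.693147 / 45.5 = 0.01523 h⁻¹
Fraction remaining after one interval: r = e^(−kτ) = e^(−0.01523 × 34.9) = 0.5877
Before dose 4, 3 doses have been given (aged 1τ, 2τ, 3τ).
C_trough = C₀ × (r + r² + … + r^3) = C₀ × r(1−r^3)/(1−r)
        = 10.30 × 0.5877 × (1 − 0.2030) / (1 − 0.5877) = 11.70 mg/L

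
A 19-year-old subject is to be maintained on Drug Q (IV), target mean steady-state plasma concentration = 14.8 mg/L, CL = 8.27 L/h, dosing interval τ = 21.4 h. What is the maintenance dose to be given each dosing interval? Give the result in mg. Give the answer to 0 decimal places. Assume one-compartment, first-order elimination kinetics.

At steady state, Dose/τ = Css × CL.
Dose = Css × CL × τ = 14.8 × 8.270 × 21.4 = 2619 mg

2619 mg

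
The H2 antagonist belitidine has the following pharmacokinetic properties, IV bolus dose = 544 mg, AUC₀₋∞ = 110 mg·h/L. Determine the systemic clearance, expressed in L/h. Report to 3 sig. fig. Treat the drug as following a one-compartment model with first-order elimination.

CL = Dose / AUC = 544 / 110 = 4.945 L/h

4.95 L/h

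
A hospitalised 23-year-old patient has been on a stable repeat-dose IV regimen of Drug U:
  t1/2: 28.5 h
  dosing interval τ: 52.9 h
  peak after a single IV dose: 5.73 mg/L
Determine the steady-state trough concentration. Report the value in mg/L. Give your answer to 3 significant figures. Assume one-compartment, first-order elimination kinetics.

2.19 mg/L

k = ln2 / t½ = 0.693147 / 28.5 = 0.02432 h⁻¹
e^(−kτ) = e^(−0.02432 × 52.9) = 0.2762
Accumulation ratio R = 1 / (1 − e^(−kτ)) = 1 / (1 − 0.2762) = 1.382
Steady-state trough = C₀ × R × e^(−kτ) = 5.73 × 1.382 × 0.2762 = 2.187 mg/L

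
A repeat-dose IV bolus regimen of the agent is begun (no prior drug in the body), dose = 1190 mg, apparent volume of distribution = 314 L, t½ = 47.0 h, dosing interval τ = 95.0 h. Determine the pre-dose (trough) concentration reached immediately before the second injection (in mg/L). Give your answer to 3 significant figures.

C₀ per dose = Dose / Vd = 1190 / 314 = 3.790 mg/L
k = ln2 / t½ = 0.693147 / 47.0 = 0.01475 h⁻¹
Fraction remaining after one interval: r = e^(−kτ) = e^(−0.01475 × 95.0) = 0.2463
Before dose 2, 1 dose has been given (aged 1τ).
C_trough = C₀ × r = 3.790 × 0.2463 = 0.9335 mg/L

0.934 mg/L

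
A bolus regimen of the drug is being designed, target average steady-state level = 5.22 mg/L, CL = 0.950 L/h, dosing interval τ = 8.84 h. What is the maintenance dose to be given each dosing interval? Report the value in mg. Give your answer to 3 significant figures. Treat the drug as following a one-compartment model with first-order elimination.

At steady state, Dose/τ = Css × CL.
Dose = Css × CL × τ = 5.22 × 0.9500 × 8.84 = 43.84 mg

43.8 mg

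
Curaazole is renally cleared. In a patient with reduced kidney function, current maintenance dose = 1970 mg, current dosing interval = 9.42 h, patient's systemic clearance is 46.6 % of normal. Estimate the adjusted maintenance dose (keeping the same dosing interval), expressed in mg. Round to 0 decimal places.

To keep the same average steady-state level, dosing rate must scale with clearance.
CL ratio = 46.6 / 100 = 0.4660
New dose (same interval) = 1970 × 0.4660 = 918.0 mg

918 mg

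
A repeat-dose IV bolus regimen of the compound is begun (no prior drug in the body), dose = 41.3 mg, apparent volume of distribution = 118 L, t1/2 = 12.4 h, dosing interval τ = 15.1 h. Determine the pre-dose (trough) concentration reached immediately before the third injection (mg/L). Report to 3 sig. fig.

0.215 mg/L

C₀ per dose = Dose / Vd = 41.3 / 118 = 0.3500 mg/L
k = ln2 / t½ = 0.693147 / 12.4 = 0.05590 h⁻¹
Fraction remaining after one interval: r = e^(−kτ) = e^(−0.05590 × 15.1) = 0.4299
Before dose 3, 2 doses have been given (aged 1τ, 2τ).
C_trough = C₀ × (r + r²) = 0.3500 × (0.4299 + 0.1848) = 0.2151 mg/L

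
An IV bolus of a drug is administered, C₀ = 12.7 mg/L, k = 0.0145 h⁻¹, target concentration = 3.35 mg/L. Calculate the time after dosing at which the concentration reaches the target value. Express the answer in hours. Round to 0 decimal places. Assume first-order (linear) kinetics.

92 h

t = ln(C₀ / C) / k = ln(12.70 / 3.35) / 0.01450
  = ln(3.791) / 0.01450 = 1.333 / 0.01450 = 91.93 h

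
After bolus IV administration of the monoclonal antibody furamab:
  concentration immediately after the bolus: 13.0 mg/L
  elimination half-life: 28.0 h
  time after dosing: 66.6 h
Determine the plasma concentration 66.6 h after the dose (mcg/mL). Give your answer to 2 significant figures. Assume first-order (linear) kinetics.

k = ln2 / t½ = 0.693147 / 28.0 = 0.02476 h⁻¹
C = C₀ · e^(−k·t) = 13.00 × e^(−0.02476 × 66.6)
  = 13.00 × 0.1922 = 2.499 mg/L
(2.499 mg/L = 2.499 mcg/mL)

2.5 mcg/mL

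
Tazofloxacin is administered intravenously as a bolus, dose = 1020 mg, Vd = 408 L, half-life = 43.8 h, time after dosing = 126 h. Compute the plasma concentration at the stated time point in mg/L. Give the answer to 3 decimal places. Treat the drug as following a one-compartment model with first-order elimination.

C₀ = Dose / Vd = 1020 / 408 = 2.500 mg/L
k = ln2 / t½ = 0.693147 / 43.8 = 0.01583 h⁻¹
C = C₀ · e^(−k·t) = 2.500 × e^(−0.01583 × 126)
  = 2.500 × 0.1361 = 0.3403 mg/L

0.340 mg/L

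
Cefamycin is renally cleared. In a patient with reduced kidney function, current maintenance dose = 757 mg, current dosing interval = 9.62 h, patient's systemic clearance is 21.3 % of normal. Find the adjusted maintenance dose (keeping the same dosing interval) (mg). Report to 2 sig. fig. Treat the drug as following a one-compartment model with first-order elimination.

To keep the same average steady-state level, dosing rate must scale with clearance.
CL ratio = 21.3 / 100 = 0.2130
New dose (same interval) = 757 × 0.2130 = 161.2 mg

160 mg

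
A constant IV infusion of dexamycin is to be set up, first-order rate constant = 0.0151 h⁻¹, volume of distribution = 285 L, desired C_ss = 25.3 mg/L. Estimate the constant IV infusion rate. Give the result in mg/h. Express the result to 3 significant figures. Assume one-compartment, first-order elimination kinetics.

CL = k × Vd = 0.01510 × 285 = 4.304 L/h
At steady state, infusion rate R₀ = Css × CL = 25.3 × 4.304 = 108.9 mg/h

109 mg/h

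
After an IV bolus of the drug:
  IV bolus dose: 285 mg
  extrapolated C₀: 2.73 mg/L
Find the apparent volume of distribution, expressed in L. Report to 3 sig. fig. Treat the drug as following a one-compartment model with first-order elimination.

Vd = Dose / C₀ = 285.0 / 2.73 = 104.4 L

104 L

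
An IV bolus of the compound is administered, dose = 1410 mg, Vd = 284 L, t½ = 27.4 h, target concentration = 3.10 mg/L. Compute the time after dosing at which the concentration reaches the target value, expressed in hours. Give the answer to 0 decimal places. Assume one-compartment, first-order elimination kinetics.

19 h

C₀ = Dose / Vd = 1410 / 284 = 4.965 mg/L
k = ln2 / t½ = 0.693147 / 27.4 = 0.02530 h⁻¹
t = ln(C₀ / C) / k = ln(4.965 / 3.10) / 0.02530
  = ln(1.602) / 0.02530 = 0.4713 / 0.02530 = 18.63 h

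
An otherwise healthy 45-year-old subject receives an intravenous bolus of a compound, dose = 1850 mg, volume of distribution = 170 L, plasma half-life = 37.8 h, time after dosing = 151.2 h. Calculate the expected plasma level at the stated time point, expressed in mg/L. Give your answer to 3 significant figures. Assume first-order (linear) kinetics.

0.680 mg/L

C₀ = Dose / Vd = 1850 / 170 = 10.88 mg/L
k = ln2 / t½ = 0.693147 / 37.8 = 0.01834 h⁻¹
t / t½ = 151.2 / 37.8 = 4 half-lives
C = C₀ × (1/2)^4 = 10.88 × 0.06250 = 0.6800 mg/L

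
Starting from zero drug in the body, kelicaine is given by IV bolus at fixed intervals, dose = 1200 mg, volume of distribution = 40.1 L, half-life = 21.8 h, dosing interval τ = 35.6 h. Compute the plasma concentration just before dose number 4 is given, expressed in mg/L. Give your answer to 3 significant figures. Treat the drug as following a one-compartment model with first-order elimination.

13.8 mg/L

C₀ per dose = Dose / Vd = 1200 / 40.1 = 29.93 mg/L
k = ln2 / t½ = 0.693147 / 21.8 = 0.03180 h⁻¹
Fraction remaining after one interval: r = e^(−kτ) = e^(−0.03180 × 35.6) = 0.3224
Before dose 4, 3 doses have been given (aged 1τ, 2τ, 3τ).
C_trough = C₀ × (r + r² + … + r^3) = C₀ × r(1−r^3)/(1−r)
        = 29.93 × 0.3224 × (1 − 0.03351) / (1 − 0.3224) = 13.76 mg/L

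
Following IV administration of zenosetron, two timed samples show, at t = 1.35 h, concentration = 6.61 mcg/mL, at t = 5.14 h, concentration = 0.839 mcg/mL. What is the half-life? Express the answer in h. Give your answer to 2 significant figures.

1.3 h

k = ln(C₁/C₂) / (t₂ − t₁) = ln(6.61/0.839) / (5.14 − 1.35)
  = 2.064 / 3.790 = 0.5446 h⁻¹
t½ = ln2 / k = 0.693147 / 0.5446 = 1.273 h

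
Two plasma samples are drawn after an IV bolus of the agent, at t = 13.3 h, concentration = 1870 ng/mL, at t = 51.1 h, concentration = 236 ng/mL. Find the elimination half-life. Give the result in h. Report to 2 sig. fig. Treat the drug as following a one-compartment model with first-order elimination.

k = ln(C₁/C₂) / (t₂ − t₁) = ln(1870/236) / (51.1 − 13.3)
  = 2.070 / 37.80 = 0.05476 h⁻¹
t½ = ln2 / k = 0.693147 / 0.05476 = 12.66 h

13 h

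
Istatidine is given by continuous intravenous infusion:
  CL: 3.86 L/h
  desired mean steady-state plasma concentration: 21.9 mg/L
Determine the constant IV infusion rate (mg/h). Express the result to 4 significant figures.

At steady state, infusion rate R₀ = Css × CL = 21.9 × 3.860 = 84.53 mg/h

84.53 mg/h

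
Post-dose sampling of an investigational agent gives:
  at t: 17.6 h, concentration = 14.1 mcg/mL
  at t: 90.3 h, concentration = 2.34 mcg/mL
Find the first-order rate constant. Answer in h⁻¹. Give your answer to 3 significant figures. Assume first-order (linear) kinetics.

0.0247 h⁻¹

k = ln(C₁/C₂) / (t₂ − t₁) = ln(14.1/2.34) / (90.3 − 17.6)
  = 1.796 / 72.70 = 0.02470 h⁻¹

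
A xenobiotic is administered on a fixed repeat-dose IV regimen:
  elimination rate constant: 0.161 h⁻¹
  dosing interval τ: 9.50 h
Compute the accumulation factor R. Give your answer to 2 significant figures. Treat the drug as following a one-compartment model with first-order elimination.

e^(−kτ) = e^(−0.1610 × 9.50) = 0.2166
Accumulation ratio R = 1 / (1 − e^(−kτ)) = 1 / (1 − 0.2166) = 1.276

1.3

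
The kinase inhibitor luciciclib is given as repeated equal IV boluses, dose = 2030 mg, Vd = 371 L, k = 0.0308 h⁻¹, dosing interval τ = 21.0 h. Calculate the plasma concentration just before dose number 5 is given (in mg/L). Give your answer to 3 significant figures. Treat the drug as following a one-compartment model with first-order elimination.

C₀ per dose = Dose / Vd = 2030 / 371 = 5.472 mg/L
Fraction remaining after one interval: r = e^(−kτ) = e^(−0.03080 × 21.0) = 0.5237
Before dose 5, 4 doses have been given (aged 1τ, 2τ, 3τ, 4τ).
C_trough = C₀ × (r + r² + … + r^4) = C₀ × r(1−r^4)/(1−r)
        = 5.472 × 0.5237 × (1 − 0.07522) / (1 − 0.5237) = 5.564 mg/L

5.56 mg/L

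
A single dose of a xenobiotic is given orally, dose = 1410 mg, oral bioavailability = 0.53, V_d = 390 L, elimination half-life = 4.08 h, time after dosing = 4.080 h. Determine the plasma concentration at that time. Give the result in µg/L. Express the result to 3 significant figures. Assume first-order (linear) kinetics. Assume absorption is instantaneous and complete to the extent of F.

Amount reaching circulation = F × Dose = 0.53 × 1410 = 747.3 mg
C₀ = F·Dose / Vd = 747.3 / 390 = 1.916 mg/L
k = ln2 / t½ = 0.693147 / 4.08 = 0.1699 h⁻¹
t / t½ = 4.080 / 4.08 = 1 half-lives
C = C₀ × (1/2)^1 = 1.916 × 0.5000 = 0.9580 mg/L
Convert: 0.9580 mg/L × 1000 = 958.0 µg/L

958 µg/L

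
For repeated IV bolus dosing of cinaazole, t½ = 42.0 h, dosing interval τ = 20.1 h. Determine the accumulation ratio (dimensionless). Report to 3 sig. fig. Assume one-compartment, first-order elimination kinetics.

k = ln2 / t½ = 0.693147 / 42.0 = 0.01650 h⁻¹
e^(−kτ) = e^(−0.01650 × 20.1) = 0.7177
Accumulation ratio R = 1 / (1 − e^(−kτ)) = 1 / (1 − 0.7177) = 3.542

3.54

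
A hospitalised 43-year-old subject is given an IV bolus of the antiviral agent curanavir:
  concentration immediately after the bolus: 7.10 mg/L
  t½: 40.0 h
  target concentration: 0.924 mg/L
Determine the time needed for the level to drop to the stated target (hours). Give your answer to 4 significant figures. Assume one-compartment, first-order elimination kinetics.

k = ln2 / t½ = 0.693147 / 40.0 = 0.01733 h⁻¹
t = ln(C₀ / C) / k = ln(7.100 / 0.924) / 0.01733
  = ln(7.684) / 0.01733 = 2.039 / 0.01733 = 117.7 h

117.7 h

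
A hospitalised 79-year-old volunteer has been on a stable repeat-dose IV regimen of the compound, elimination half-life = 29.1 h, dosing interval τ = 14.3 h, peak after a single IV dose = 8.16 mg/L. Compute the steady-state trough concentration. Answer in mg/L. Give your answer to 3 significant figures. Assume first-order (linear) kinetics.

20.1 mg/L

k = ln2 / t½ = 0.693147 / 29.1 = 0.02382 h⁻¹
e^(−kτ) = e^(−0.02382 × 14.3) = 0.7113
Accumulation ratio R = 1 / (1 − e^(−kτ)) = 1 / (1 − 0.7113) = 3.464
Steady-state trough = C₀ × R × e^(−kτ) = 8.16 × 3.464 × 0.7113 = 20.11 mg/L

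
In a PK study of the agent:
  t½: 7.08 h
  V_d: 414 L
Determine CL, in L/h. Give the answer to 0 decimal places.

k = ln2 / t½ = 0.693147 / 7.08 = 0.09790 h⁻¹
CL = k × Vd = 0.09790 × 414 = 40.53 L/h

41 L/h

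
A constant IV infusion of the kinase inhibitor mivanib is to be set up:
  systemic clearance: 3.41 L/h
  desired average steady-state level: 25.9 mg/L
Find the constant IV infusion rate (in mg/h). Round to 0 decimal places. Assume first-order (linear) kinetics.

88 mg/h

At steady state, infusion rate R₀ = Css × CL = 25.9 × 3.410 = 88.32 mg/h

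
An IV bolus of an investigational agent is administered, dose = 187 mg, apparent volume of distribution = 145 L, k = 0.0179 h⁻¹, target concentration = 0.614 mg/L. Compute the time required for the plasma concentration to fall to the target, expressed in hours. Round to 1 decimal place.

41.5 h

C₀ = Dose / Vd = 187.0 / 145 = 1.290 mg/L
t = ln(C₀ / C) / k = ln(1.290 / 0.614) / 0.01790
  = ln(2.101) / 0.01790 = 0.7424 / 0.01790 = 41.47 h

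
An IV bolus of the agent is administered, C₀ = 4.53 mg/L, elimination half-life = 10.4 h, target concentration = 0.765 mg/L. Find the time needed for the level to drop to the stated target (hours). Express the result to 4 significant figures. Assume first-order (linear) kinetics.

26.69 h

k = ln2 / t½ = 0.693147 / 10.4 = 0.06665 h⁻¹
t = ln(C₀ / C) / k = ln(4.530 / 0.765) / 0.06665
  = ln(5.922) / 0.06665 = 1.779 / 0.06665 = 26.69 h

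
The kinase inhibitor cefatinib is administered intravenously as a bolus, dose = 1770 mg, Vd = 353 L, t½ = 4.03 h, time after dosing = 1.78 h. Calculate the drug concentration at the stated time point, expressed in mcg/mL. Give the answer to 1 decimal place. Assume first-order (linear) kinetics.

3.7 mcg/mL

C₀ = Dose / Vd = 1770 / 353 = 5.014 mg/L
k = ln2 / t½ = 0.693147 / 4.03 = 0.1720 h⁻¹
C = C₀ · e^(−k·t) = 5.014 × e^(−0.1720 × 1.78)
  = 5.014 × 0.7363 = 3.692 mg/L
(3.692 mg/L = 3.692 mcg/mL)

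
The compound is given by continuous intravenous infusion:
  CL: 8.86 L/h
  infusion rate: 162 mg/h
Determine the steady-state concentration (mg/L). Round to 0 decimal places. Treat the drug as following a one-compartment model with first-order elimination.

At steady state Css = R₀ / CL = 162 / 8.860 = 18.28 mg/L

18 mg/L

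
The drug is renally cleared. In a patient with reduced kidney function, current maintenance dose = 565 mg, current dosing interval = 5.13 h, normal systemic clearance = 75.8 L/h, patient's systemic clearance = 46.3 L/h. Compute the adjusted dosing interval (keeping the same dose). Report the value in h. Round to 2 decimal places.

To keep the same average steady-state level, dosing rate must scale with clearance.
CL ratio = 46.3 / 75.8 = 0.6108
New interval (same dose) = 5.13 / 0.6108 = 8.399 h

8.40 h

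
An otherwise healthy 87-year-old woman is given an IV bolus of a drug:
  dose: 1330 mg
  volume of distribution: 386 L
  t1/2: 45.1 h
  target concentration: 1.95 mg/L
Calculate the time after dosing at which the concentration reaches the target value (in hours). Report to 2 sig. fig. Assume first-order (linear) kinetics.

C₀ = Dose / Vd = 1330 / 386 = 3.446 mg/L
k = ln2 / t½ = 0.693147 / 45.1 = 0.01537 h⁻¹
t = ln(C₀ / C) / k = ln(3.446 / 1.95) / 0.01537
  = ln(1.767) / 0.01537 = 0.5693 / 0.01537 = 37.04 h

37 h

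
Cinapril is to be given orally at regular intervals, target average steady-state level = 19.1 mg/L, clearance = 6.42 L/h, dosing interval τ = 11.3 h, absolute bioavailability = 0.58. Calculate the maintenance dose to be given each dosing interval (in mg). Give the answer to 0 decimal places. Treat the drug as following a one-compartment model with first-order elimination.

2389 mg

At steady state, F × (Dose/τ) = Css × CL.
Dose = Css × CL × τ / F = 19.1 × 6.420 × 11.3 / 0.58 = 2389 mg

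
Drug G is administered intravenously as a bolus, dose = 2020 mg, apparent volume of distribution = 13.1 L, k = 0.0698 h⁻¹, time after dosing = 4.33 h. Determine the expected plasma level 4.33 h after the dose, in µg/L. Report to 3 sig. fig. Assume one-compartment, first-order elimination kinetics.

114000 µg/L

C₀ = Dose / Vd = 2020 / 13.1 = 154.2 mg/L
C = C₀ · e^(−k·t) = 154.2 × e^(−0.06980 × 4.33)
  = 154.2 × 0.7392 = 114.0 mg/L
Convert: 114.0 mg/L × 1000 = 114000 µg/L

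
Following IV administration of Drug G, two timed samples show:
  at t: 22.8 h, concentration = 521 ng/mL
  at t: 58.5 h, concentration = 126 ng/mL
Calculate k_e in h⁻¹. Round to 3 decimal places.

0.040 h⁻¹

k = ln(C₁/C₂) / (t₂ − t₁) = ln(521/126) / (58.5 − 22.8)
  = 1.419 / 35.70 = 0.03975 h⁻¹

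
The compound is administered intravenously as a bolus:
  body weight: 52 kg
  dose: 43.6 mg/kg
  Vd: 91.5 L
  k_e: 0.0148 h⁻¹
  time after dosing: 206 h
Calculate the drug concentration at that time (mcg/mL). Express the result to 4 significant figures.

1.175 mcg/mL

Total dose = 43.6 × 52 = 2267 mg
C₀ = Dose / Vd = 2267 / 91.5 = 24.78 mg/L
C = C₀ · e^(−k·t) = 24.78 × e^(−0.01480 × 206)
  = 24.78 × 0.04742 = 1.175 mg/L
(1.175 mg/L = 1.175 mcg/mL)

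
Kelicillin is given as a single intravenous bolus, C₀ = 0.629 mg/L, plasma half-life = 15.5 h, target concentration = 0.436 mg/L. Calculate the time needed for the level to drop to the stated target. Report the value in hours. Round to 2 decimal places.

k = ln2 / t½ = 0.693147 / 15.5 = 0.04472 h⁻¹
t = ln(C₀ / C) / k = ln(0.6290 / 0.436) / 0.04472
  = ln(1.443) / 0.04472 = 0.3667 / 0.04472 = 8.200 h

8.20 h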